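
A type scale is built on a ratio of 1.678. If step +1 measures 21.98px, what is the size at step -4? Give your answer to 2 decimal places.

1.65px

Moving from step +1 to step -4 is 5 steps down, so divide by r⁵.
21.98 ÷ 1.678⁵ = 21.98 ÷ 13.30331 ≈ 1.652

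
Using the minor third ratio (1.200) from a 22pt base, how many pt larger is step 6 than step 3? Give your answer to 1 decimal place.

27.7pt

Step 3: 22.0 × 1.200³ = 38.016pt
Step 6: 22.0 × 1.200⁶ = 65.692pt
Difference: 65.692 − 38.016 = 27.676pt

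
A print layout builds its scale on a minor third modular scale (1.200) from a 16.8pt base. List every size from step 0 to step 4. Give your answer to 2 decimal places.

16.80pt, 20.16pt, 24.19pt, 29.03pt, 34.84pt

Step 0: 16.8pt
Step 1: 16.8 × 1.200 = 20.16
Step 2: 16.8 × 1.200² = 24.19
Step 3: 16.8 × 1.200³ = 29.03
Step 4: 16.8 × 1.200⁴ = 34.84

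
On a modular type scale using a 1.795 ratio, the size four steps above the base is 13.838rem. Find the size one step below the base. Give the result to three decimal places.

Moving from step +4 to step -1 is 5 steps down, so divide by r⁵.
13.838 ÷ 1.795⁵ = 13.838 ÷ 18.63469 ≈ 0.743

0.743rem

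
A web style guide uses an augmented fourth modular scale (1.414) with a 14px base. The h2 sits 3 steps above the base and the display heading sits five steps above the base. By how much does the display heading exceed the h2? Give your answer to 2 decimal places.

39.56px

Step 3: 14.0 × 1.414³ = 39.5800px
Step 5: 14.0 × 1.414⁵ = 79.1362px
Difference: 79.1362 − 39.5800 = 39.5562px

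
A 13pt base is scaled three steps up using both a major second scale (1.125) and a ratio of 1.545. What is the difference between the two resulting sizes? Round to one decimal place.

Major second: 13.0 × 1.125³ = 18.510pt
At 1.545: 13.0 × 1.545³ = 47.943pt
Difference: 47.943 − 18.510 = 29.433pt

29.4pt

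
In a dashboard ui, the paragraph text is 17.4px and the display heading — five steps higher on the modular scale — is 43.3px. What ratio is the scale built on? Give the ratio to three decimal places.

1.200

The ratio satisfies 17.4 × r⁵ = 43.3, so r = (43.3 / 17.4)^(1/5).
r = 2.4885^(1/5) ≈ 1.2000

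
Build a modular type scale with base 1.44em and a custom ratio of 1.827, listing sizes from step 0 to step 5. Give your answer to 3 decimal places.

1.440em, 2.631em, 4.807em, 8.782em, 16.044em, 29.313em

Step 0: 1.44em
Step 1: 1.44 × 1.827 = 2.631
Step 2: 1.44 × 1.827² = 4.807
Step 3: 1.44 × 1.827³ = 8.782
Step 4: 1.44 × 1.827⁴ = 16.044
Step 5: 1.44 × 1.827⁵ = 29.313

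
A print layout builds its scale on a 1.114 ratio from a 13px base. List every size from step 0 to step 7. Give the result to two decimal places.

13.00px, 14.48px, 16.13px, 17.97px, 20.02px, 22.30px, 24.85px, 27.68px

Step 0: 13px
Step 1: 13.0 × 1.114 = 14.48
Step 2: 13.0 × 1.114² = 16.13
Step 3: 13.0 × 1.114³ = 17.97
Step 4: 13.0 × 1.114⁴ = 20.02
Step 5: 13.0 × 1.114⁵ = 22.30
Step 6: 13.0 × 1.114⁶ = 24.85
Step 7: 13.0 × 1.114⁷ = 27.68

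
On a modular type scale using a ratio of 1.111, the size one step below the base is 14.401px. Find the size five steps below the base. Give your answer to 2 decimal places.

The gap is -5 − (-1) = -4 steps, so the factor is 1.111^-4.
14.401 ÷ 1.111⁴ = 14.401 ÷ 1.52355 ≈ 9.452

9.45px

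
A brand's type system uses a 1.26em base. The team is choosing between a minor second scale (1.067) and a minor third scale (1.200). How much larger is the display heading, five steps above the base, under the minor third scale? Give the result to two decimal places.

1.39em

Minor second: 1.26 × 1.067⁵ = 1.7426em
Minor third: 1.26 × 1.200⁵ = 3.1353em
Difference: 3.1353 − 1.7426 = 1.3927em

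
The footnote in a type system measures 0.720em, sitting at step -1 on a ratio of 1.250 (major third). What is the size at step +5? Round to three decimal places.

2.747em

0.720 × 1.250⁶ = 0.720 × 3.81470 ≈ 2.747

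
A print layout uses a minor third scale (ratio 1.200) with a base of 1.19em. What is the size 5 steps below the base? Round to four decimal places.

0.4782em

Each step on a modular scale multiplies by the ratio, so the size n steps from the base is base × ratioⁿ.
1.19 ÷ 1.200⁵ = 1.19 ÷ 2.48832 ≈ 0.4782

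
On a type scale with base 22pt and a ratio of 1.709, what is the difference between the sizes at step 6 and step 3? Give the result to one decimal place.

Step 3: 22.0 × 1.709³ = 109.812pt
Step 6: 22.0 × 1.709⁶ = 548.119pt
Difference: 548.119 − 109.812 = 438.307pt

438.3pt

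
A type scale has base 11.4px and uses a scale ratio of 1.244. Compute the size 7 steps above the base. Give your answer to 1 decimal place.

52.6px

11.4 × 1.244⁷ = 11.4 × 4.61044 ≈ 52.56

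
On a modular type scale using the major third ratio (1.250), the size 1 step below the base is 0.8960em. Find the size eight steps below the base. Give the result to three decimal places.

0.188em

0.8960 ÷ 1.250⁷ = 0.8960 ÷ 4.76837 ≈ 0.188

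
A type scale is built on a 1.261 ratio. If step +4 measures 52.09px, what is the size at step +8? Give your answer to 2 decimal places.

The gap is 8 − (4) = 4 steps, so the factor is 1.261^4.
52.09 × 1.261⁴ = 52.09 × 2.52848 ≈ 131.709

131.71px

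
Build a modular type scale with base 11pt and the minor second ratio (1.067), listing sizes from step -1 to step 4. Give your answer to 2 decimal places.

10.31pt, 11.00pt, 11.74pt, 12.52pt, 13.36pt, 14.26pt

Step -1: 11.0 ÷ 1.067 = 10.31
Step 0: 11pt
Step 1: 11.0 × 1.067 = 11.74
Step 2: 11.0 × 1.067² = 12.52
Step 3: 11.0 × 1.067³ = 13.36
Step 4: 11.0 × 1.067⁴ = 14.26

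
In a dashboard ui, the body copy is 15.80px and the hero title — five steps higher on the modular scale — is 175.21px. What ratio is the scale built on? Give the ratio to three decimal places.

r⁵ = 175.21 / 15.80, so r = (175.21/15.80)^(1/5).
r = 11.0892^(1/5) ≈ 1.6180

1.618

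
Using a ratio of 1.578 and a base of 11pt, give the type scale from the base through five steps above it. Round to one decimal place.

Step 0: 11pt
Step 1: 11.0 × 1.578 = 17.4
Step 2: 11.0 × 1.578² = 27.4
Step 3: 11.0 × 1.578³ = 43.2
Step 4: 11.0 × 1.578⁴ = 68.2
Step 5: 11.0 × 1.578⁵ = 107.6

11.0pt, 17.4pt, 27.4pt, 43.2pt, 68.2pt, 107.6pt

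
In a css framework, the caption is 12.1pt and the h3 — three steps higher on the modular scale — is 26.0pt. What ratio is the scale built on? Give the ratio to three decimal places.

The ratio satisfies 12.1 × r³ = 26.0, so r = (26.0 / 12.1)^(1/3).
r = 2.1488^(1/3) ≈ 1.2904

1.290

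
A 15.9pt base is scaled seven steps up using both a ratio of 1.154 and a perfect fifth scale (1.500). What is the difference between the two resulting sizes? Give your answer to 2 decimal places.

At 1.154: 15.9 × 1.154⁷ = 43.3349pt
Perfect fifth: 15.9 × 1.500⁷ = 271.6664pt
Difference: 271.6664 − 43.3349 = 228.3315pt

228.33pt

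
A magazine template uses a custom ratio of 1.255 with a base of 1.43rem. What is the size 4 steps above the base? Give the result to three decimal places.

3.547rem

1.43 × 1.255⁴ = 1.43 × 2.48070 ≈ 3.547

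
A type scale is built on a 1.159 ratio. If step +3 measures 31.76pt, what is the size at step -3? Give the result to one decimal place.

13.1pt

31.76 ÷ 1.159⁶ = 31.76 ÷ 2.42382 ≈ 13.103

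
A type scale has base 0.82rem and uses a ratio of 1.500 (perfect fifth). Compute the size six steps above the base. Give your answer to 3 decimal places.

9.340rem

Each step on a modular scale multiplies by the ratio, so the size n steps from the base is base × ratioⁿ.
0.82 × 1.500⁶ = 0.82 × 11.39062 ≈ 9.340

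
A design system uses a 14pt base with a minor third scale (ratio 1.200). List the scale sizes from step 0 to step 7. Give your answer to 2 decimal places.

Step 0: 14pt
Step 1: 14.0 × 1.200 = 16.80
Step 2: 14.0 × 1.200² = 20.16
Step 3: 14.0 × 1.200³ = 24.19
Step 4: 14.0 × 1.200⁴ = 29.03
Step 5: 14.0 × 1.200⁵ = 34.84
Step 6: 14.0 × 1.200⁶ = 41.80
Step 7: 14.0 × 1.200⁷ = 50.16

14.00pt, 16.80pt, 20.16pt, 24.19pt, 29.03pt, 34.84pt, 41.80pt, 50.16pt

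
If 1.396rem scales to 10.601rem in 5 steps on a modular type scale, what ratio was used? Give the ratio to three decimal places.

1.500

r⁵ = 10.601 / 1.396, so r = (10.601/1.396)^(1/5).
r = 7.5938^(1/5) ≈ 1.5000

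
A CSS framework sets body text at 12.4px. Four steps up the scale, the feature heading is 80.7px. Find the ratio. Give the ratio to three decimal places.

1.597

r⁴ = 80.7 / 12.4, so r = (80.7/12.4)^(1/4).
r = 6.5081^(1/4) ≈ 1.5972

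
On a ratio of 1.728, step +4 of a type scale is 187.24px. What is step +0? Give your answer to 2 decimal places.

21.00px

The gap is 0 − (4) = -4 steps, so the factor is 1.728^-4.
187.24 ÷ 1.728⁴ = 187.24 ÷ 8.91610 ≈ 21.000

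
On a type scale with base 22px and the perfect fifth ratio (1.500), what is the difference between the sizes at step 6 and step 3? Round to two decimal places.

Step 3: 22.0 × 1.500³ = 74.2500px
Step 6: 22.0 × 1.500⁶ = 250.5938px
Difference: 250.5938 − 74.2500 = 176.3438px

176.34px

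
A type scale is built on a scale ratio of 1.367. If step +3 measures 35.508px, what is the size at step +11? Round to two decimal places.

432.99px

35.508 × 1.367⁸ = 35.508 × 12.19405 ≈ 432.986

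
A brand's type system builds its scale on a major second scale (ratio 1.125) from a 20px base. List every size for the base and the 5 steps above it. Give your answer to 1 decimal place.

20.0px, 22.5px, 25.3px, 28.5px, 32.0px, 36.0px

Step 0: 20px
Step 1: 20.0 × 1.125 = 22.5
Step 2: 20.0 × 1.125² = 25.3
Step 3: 20.0 × 1.125³ = 28.5
Step 4: 20.0 × 1.125⁴ = 32.0
Step 5: 20.0 × 1.125⁵ = 36.0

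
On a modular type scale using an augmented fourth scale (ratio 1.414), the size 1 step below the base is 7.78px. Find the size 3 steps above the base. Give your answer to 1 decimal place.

7.78 × 1.414⁴ = 7.78 × 3.99758 ≈ 31.101

31.1px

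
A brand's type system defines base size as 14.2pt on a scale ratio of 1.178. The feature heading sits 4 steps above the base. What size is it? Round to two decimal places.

27.34pt

Every step multiplies by the scale ratio.
14.2 × 1.178⁴ = 14.2 × 1.92567 ≈ 27.34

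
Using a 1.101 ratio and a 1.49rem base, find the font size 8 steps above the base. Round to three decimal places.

1.49 × 1.101⁸ = 1.49 × 2.15923 ≈ 3.217

3.217rem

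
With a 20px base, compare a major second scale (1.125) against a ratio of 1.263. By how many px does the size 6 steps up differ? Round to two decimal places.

Major second: 20.0 × 1.125⁶ = 40.5457px
At 1.263: 20.0 × 1.263⁶ = 81.1802px
Difference: 81.1802 − 40.5457 = 40.6345px

40.63px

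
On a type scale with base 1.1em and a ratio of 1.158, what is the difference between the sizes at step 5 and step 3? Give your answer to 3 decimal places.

Step 3: 1.1 × 1.158³ = 1.70812em
Step 5: 1.1 × 1.158⁵ = 2.29053em
Difference: 2.29053 − 1.70812 = 0.58241em

0.582em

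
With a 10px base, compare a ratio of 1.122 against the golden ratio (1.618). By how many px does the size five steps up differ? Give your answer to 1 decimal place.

93.1px

At 1.122: 10.0 × 1.122⁵ = 17.781px
Golden ratio: 10.0 × 1.618⁵ = 110.890px
Difference: 110.890 − 17.781 = 93.109px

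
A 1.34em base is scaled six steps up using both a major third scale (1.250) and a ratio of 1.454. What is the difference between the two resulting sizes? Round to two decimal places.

Major third: 1.34 × 1.250⁶ = 5.1117em
At 1.454: 1.34 × 1.454⁶ = 12.6617em
Difference: 12.6617 − 5.1117 = 7.5500em

7.55em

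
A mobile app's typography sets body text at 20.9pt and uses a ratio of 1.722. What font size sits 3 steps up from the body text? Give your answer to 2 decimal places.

20.9 × 1.722³ = 20.9 × 5.10622 ≈ 106.72

106.72pt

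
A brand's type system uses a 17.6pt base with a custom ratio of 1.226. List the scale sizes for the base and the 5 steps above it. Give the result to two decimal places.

17.60pt, 21.58pt, 26.45pt, 32.43pt, 39.76pt, 48.75pt

Step 0: 17.6pt
Step 1: 17.6 × 1.226 = 21.58
Step 2: 17.6 × 1.226² = 26.45
Step 3: 17.6 × 1.226³ = 32.43
Step 4: 17.6 × 1.226⁴ = 39.76
Step 5: 17.6 × 1.226⁵ = 48.75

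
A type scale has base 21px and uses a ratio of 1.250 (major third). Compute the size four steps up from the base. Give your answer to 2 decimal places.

21.0 × 1.250⁴ = 21.0 × 2.44141 ≈ 51.27

51.27px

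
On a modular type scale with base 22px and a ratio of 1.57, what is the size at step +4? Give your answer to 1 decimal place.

133.7px

22.0 × 1.57⁴ = 22.0 × 6.07573 ≈ 133.67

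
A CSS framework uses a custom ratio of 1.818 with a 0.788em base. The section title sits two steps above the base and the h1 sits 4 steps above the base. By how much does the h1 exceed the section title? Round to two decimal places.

Step 2: 0.788 × 1.818² = 2.6044em
Step 4: 0.788 × 1.818⁴ = 8.6080em
Difference: 8.6080 − 2.6044 = 6.0036em

6.00em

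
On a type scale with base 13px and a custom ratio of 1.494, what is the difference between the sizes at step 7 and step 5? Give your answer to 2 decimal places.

Step 5: 13.0 × 1.494⁵ = 96.7601px
Step 7: 13.0 × 1.494⁷ = 215.9720px
Difference: 215.9720 − 96.7601 = 119.2119px

119.21px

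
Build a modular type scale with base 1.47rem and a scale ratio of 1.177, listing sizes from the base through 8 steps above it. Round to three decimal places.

1.470rem, 1.730rem, 2.036rem, 2.397rem, 2.821rem, 3.320rem, 3.908rem, 4.600rem, 5.414rem

Step 0: 1.47rem
Step 1: 1.47 × 1.177 = 1.730
Step 2: 1.47 × 1.177² = 2.036
Step 3: 1.47 × 1.177³ = 2.397
Step 4: 1.47 × 1.177⁴ = 2.821
Step 5: 1.47 × 1.177⁵ = 3.320
Step 6: 1.47 × 1.177⁶ = 3.908
Step 7: 1.47 × 1.177⁷ = 4.600
Step 8: 1.47 × 1.177⁸ = 5.414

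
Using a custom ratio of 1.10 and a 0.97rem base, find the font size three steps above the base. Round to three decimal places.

0.97 × 1.10³ = 0.97 × 1.33100 ≈ 1.291

1.291rem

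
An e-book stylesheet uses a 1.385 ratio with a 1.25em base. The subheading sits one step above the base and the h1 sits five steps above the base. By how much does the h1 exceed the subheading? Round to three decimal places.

4.639em

Step 1: 1.25 × 1.385 = 1.73125em
Step 5: 1.25 × 1.385⁵ = 6.37029em
Difference: 6.37029 − 1.73125 = 4.63904em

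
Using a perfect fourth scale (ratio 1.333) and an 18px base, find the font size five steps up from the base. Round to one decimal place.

75.8px

A modular type scale is a geometric sequence: sizeₙ = base × rⁿ.
18.0 × 1.333⁵ = 18.0 × 4.20873 ≈ 75.76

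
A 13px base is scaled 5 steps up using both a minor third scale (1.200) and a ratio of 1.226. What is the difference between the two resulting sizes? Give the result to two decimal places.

3.66px

Minor third: 13.0 × 1.200⁵ = 32.3482px
At 1.226: 13.0 × 1.226⁵ = 36.0077px
Difference: 36.0077 − 32.3482 = 3.6595px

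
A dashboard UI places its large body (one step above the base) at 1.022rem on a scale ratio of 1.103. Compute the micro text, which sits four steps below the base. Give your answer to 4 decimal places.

1.022 ÷ 1.103⁵ = 1.022 ÷ 1.63259 ≈ 0.6260

0.6260rem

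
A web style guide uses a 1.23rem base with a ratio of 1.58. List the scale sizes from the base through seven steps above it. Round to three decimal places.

1.230rem, 1.943rem, 3.071rem, 4.852rem, 7.665rem, 12.111rem, 19.136rem, 30.235rem

Step 0: 1.23rem
Step 1: 1.23 × 1.58 = 1.943
Step 2: 1.23 × 1.58² = 3.071
Step 3: 1.23 × 1.58³ = 4.852
Step 4: 1.23 × 1.58⁴ = 7.665
Step 5: 1.23 × 1.58⁵ = 12.111
Step 6: 1.23 × 1.58⁶ = 19.136
Step 7: 1.23 × 1.58⁷ = 30.235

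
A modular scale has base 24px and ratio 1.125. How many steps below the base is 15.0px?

1.125ⁿ = 24 / 15.0 = 1.6000
n = ln(1.6000) / ln(1.125) = 0.4700 / 0.1178 ≈ 3.99

4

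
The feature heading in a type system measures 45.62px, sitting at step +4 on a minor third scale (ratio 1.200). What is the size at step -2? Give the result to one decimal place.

45.62 ÷ 1.200⁶ = 45.62 ÷ 2.98598 ≈ 15.278

15.3px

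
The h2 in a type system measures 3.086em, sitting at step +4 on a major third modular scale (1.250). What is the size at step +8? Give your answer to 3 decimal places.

The gap is 8 − (4) = 4 steps, so the factor is 1.250^4.
3.086 × 1.250⁴ = 3.086 × 2.44141 ≈ 7.534

7.534em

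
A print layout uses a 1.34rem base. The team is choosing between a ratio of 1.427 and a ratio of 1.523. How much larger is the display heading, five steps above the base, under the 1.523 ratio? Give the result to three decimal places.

At 1.427: 1.34 × 1.427⁵ = 7.92911rem
At 1.523: 1.34 × 1.523⁵ = 10.98005rem
Difference: 10.98005 − 7.92911 = 3.05094rem

3.051rem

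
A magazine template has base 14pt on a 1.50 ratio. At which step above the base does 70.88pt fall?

1.50ⁿ = 70.88 / 14 = 5.0629
n = ln(5.0629) / ln(1.50) = 1.6219 / 0.4055 ≈ 4.00

4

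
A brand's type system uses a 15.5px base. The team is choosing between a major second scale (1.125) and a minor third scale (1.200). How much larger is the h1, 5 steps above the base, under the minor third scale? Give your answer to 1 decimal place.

Major second: 15.5 × 1.125⁵ = 27.932px
Minor third: 15.5 × 1.200⁵ = 38.569px
Difference: 38.569 − 27.932 = 10.637px

10.6px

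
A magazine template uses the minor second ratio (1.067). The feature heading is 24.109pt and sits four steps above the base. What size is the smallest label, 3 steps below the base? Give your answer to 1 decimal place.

15.3pt

The gap is -3 − (4) = -7 steps, so the factor is 1.067^-7.
24.109 ÷ 1.067⁷ = 24.109 ÷ 1.57453 ≈ 15.312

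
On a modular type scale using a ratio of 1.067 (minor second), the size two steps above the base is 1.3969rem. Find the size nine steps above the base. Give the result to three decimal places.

2.199rem

1.3969 × 1.067⁷ = 1.3969 × 1.57453 ≈ 2.199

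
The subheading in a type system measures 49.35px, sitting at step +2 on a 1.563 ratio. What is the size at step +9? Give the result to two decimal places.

49.35 × 1.563⁷ = 49.35 × 22.78835 ≈ 1124.605

1124.60px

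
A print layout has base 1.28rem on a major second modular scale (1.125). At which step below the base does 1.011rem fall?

2

1.125ⁿ = 1.28 / 1.011 = 1.2661
n = ln(1.2661) / ln(1.125) = 0.2359 / 0.1178 ≈ 2.00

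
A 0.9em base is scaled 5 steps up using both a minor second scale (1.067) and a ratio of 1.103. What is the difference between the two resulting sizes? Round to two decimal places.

Minor second: 0.9 × 1.067⁵ = 1.2447em
At 1.103: 0.9 × 1.103⁵ = 1.4693em
Difference: 1.4693 − 1.2447 = 0.2246em

0.22em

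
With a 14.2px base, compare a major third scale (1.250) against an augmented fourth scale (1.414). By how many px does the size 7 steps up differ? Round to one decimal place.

Major third: 14.2 × 1.250⁷ = 67.711px
Augmented fourth: 14.2 × 1.414⁷ = 160.485px
Difference: 160.485 − 67.711 = 92.774px

92.8px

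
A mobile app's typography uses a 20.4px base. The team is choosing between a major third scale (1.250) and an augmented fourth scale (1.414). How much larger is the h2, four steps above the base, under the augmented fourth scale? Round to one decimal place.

31.7px

Major third: 20.4 × 1.250⁴ = 49.805px
Augmented fourth: 20.4 × 1.414⁴ = 81.551px
Difference: 81.551 − 49.805 = 31.746px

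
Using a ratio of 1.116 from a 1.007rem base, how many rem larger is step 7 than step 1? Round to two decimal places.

Step 1: 1.007 × 1.116 = 1.1238rem
Step 7: 1.007 × 1.116⁷ = 2.1711rem
Difference: 2.1711 − 1.1238 = 1.0473rem

1.05rem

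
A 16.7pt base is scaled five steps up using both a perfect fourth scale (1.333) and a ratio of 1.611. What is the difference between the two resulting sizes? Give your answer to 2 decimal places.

Perfect fourth: 16.7 × 1.333⁵ = 70.2857pt
At 1.611: 16.7 × 1.611⁵ = 181.2150pt
Difference: 181.2150 − 70.2857 = 110.9293pt

110.93pt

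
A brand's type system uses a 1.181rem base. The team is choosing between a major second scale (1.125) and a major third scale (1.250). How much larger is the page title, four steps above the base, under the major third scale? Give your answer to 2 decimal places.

Major second: 1.181 × 1.125⁴ = 1.8917rem
Major third: 1.181 × 1.250⁴ = 2.8833rem
Difference: 2.8833 − 1.8917 = 0.9916rem

0.99rem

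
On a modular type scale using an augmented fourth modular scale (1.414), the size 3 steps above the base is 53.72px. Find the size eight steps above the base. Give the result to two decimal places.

303.66px

53.72 × 1.414⁵ = 53.72 × 5.65258 ≈ 303.657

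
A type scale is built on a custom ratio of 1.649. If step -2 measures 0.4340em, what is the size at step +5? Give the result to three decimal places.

14.389em

0.4340 × 1.649⁷ = 0.4340 × 33.15466 ≈ 14.389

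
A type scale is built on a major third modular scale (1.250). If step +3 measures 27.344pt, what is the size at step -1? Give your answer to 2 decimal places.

27.344 ÷ 1.250⁴ = 27.344 ÷ 2.44141 ≈ 11.200

11.20pt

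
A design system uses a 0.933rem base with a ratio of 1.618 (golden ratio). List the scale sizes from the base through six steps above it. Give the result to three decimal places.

0.933rem, 1.510rem, 2.443rem, 3.952rem, 6.394rem, 10.346rem, 16.740rem

Step 0: 0.933rem
Step 1: 0.933 × 1.618 = 1.510
Step 2: 0.933 × 1.618² = 2.443
Step 3: 0.933 × 1.618³ = 3.952
Step 4: 0.933 × 1.618⁴ = 6.394
Step 5: 0.933 × 1.618⁵ = 10.346
Step 6: 0.933 × 1.618⁶ = 16.740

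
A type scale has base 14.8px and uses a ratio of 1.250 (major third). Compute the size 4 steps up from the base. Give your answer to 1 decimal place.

36.1px

14.8 × 1.250⁴ = 14.8 × 2.44141 ≈ 36.13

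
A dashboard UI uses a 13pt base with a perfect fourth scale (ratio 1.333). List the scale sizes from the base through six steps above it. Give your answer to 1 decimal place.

13.0pt, 17.3pt, 23.1pt, 30.8pt, 41.0pt, 54.7pt, 72.9pt

Step 0: 13pt
Step 1: 13.0 × 1.333 = 17.3
Step 2: 13.0 × 1.333² = 23.1
Step 3: 13.0 × 1.333³ = 30.8
Step 4: 13.0 × 1.333⁴ = 41.0
Step 5: 13.0 × 1.333⁵ = 54.7
Step 6: 13.0 × 1.333⁶ = 72.9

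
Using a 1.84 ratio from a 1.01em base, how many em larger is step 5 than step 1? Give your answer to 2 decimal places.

Step 1: 1.01 × 1.84 = 1.8584em
Step 5: 1.01 × 1.84⁵ = 21.3015em
Difference: 21.3015 − 1.8584 = 19.4431em

19.44em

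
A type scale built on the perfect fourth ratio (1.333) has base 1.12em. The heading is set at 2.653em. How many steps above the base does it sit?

1.333ⁿ = 2.653 / 1.12 = 2.3687
n = ln(2.3687) / ln(1.333) = 0.8624 / 0.2874 ≈ 3.00

3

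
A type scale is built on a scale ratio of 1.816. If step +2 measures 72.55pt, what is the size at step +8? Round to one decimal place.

2602.2pt

72.55 × 1.816⁶ = 72.55 × 35.86700 ≈ 2602.151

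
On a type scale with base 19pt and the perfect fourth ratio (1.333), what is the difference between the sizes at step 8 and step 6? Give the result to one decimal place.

Step 6: 19.0 × 1.333⁶ = 106.594pt
Step 8: 19.0 × 1.333⁸ = 189.406pt
Difference: 189.406 − 106.594 = 82.812pt

82.8pt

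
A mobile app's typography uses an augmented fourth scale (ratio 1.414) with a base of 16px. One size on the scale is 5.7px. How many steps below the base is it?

1.414ⁿ = 16 / 5.7 = 2.8070
n = ln(2.8070) / ln(1.414) = 1.0321 / 0.3464 ≈ 2.98

3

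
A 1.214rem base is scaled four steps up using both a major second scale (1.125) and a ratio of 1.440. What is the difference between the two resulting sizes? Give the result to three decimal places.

Major second: 1.214 × 1.125⁴ = 1.94459rem
At 1.440: 1.214 × 1.440⁴ = 5.21998rem
Difference: 5.21998 − 1.94459 = 3.27539rem

3.275rem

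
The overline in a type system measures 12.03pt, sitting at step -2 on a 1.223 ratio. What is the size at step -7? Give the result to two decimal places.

4.40pt

Moving from step -2 to step -7 is 5 steps down, so divide by r⁵.
12.03 ÷ 1.223⁵ = 12.03 ÷ 2.73610 ≈ 4.397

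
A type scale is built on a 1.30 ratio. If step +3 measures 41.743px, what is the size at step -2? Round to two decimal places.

11.24px

Moving from step +3 to step -2 is 5 steps down, so divide by r⁵.
41.743 ÷ 1.30⁵ = 41.743 ÷ 3.71293 ≈ 11.243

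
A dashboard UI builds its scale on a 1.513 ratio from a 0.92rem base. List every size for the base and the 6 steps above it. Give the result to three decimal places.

Step 0: 0.92rem
Step 1: 0.92 × 1.513 = 1.392
Step 2: 0.92 × 1.513² = 2.106
Step 3: 0.92 × 1.513³ = 3.186
Step 4: 0.92 × 1.513⁴ = 4.821
Step 5: 0.92 × 1.513⁵ = 7.294
Step 6: 0.92 × 1.513⁶ = 11.036

0.920rem, 1.392rem, 2.106rem, 3.186rem, 4.821rem, 7.294rem, 11.036rem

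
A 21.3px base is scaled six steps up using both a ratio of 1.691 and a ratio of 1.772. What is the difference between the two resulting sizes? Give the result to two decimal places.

161.41px

At 1.691: 21.3 × 1.691⁶ = 498.0137px
At 1.772: 21.3 × 1.772⁶ = 659.4197px
Difference: 659.4197 − 498.0137 = 161.4060px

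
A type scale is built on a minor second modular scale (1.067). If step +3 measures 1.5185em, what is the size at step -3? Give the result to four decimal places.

1.0290em

1.5185 ÷ 1.067⁶ = 1.5185 ÷ 1.47566 ≈ 1.0290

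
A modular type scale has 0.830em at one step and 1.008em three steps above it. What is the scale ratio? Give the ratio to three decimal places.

1.067

r³ = 1.008 / 0.830, so r = (1.008/0.830)^(1/3).
r = 1.2145^(1/3) ≈ 1.0669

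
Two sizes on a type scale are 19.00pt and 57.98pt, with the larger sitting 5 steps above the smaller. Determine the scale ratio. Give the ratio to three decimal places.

r⁵ = 57.98 / 19.00, so r = (57.98/19.00)^(1/5).
r = 3.0516^(1/5) ≈ 1.2500

1.250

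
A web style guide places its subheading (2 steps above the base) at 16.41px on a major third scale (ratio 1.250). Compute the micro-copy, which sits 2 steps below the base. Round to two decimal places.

16.41 ÷ 1.250⁴ = 16.41 ÷ 2.44141 ≈ 6.722

6.72px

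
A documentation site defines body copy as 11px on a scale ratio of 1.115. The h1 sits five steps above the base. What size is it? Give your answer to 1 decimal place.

Each step on a modular scale multiplies by the ratio, so the size n steps from the base is base × ratioⁿ.
11.0 × 1.115⁵ = 11.0 × 1.72335 ≈ 18.96

19.0px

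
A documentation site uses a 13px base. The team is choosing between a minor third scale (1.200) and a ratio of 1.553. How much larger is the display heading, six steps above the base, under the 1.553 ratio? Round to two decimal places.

Minor third: 13.0 × 1.200⁶ = 38.8178px
At 1.553: 13.0 × 1.553⁶ = 182.3778px
Difference: 182.3778 − 38.8178 = 143.5600px

143.56px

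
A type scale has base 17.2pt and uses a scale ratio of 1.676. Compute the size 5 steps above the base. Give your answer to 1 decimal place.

17.2 × 1.676⁵ = 17.2 × 13.22422 ≈ 227.46

227.5pt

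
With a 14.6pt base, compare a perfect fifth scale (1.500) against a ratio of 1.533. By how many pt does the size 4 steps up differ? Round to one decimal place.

6.7pt

Perfect fifth: 14.6 × 1.500⁴ = 73.912pt
At 1.533: 14.6 × 1.533⁴ = 80.635pt
Difference: 80.635 − 73.912 = 6.723pt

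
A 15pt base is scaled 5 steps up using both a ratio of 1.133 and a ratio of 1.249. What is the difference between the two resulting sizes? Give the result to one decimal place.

At 1.133: 15.0 × 1.133⁵ = 28.005pt
At 1.249: 15.0 × 1.249⁵ = 45.594pt
Difference: 45.594 − 28.005 = 17.589pt

17.6pt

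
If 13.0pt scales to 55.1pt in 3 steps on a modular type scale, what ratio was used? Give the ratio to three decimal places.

1.618

r³ = 55.1 / 13.0, so r = (55.1/13.0)^(1/3).
r = 4.2385^(1/3) ≈ 1.6183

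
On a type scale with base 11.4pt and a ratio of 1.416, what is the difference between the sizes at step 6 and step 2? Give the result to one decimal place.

69.0pt

Step 2: 11.4 × 1.416² = 22.858pt
Step 6: 11.4 × 1.416⁶ = 91.893pt
Difference: 91.893 − 22.858 = 69.035pt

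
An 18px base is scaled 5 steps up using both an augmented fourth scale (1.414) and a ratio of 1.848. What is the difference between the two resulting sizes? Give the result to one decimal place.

Augmented fourth: 18.0 × 1.414⁵ = 101.747px
At 1.848: 18.0 × 1.848⁵ = 387.956px
Difference: 387.956 − 101.747 = 286.209px

286.2px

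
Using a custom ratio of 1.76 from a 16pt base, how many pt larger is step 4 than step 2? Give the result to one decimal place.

104.0pt

Step 2: 16.0 × 1.76² = 49.562pt
Step 4: 16.0 × 1.76⁴ = 153.522pt
Difference: 153.522 − 49.562 = 103.960pt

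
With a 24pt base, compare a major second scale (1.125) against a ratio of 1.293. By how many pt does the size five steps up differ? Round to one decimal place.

43.5pt

Major second: 24.0 × 1.125⁵ = 43.249pt
At 1.293: 24.0 × 1.293⁵ = 86.737pt
Difference: 86.737 − 43.249 = 43.488pt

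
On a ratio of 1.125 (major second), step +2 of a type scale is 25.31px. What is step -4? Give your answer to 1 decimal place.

25.31 ÷ 1.125⁶ = 25.31 ÷ 2.02729 ≈ 12.485

12.5px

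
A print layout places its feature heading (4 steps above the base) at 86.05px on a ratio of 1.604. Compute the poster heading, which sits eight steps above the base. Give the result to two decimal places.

569.60px

86.05 × 1.604⁴ = 86.05 × 6.61938 ≈ 569.598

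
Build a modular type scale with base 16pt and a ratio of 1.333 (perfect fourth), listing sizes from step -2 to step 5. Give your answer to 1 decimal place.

Step -2: 16.0 ÷ 1.333² = 9.0
Step -1: 16.0 ÷ 1.333 = 12.0
Step 0: 16pt
Step 1: 16.0 × 1.333 = 21.3
Step 2: 16.0 × 1.333² = 28.4
Step 3: 16.0 × 1.333³ = 37.9
Step 4: 16.0 × 1.333⁴ = 50.5
Step 5: 16.0 × 1.333⁵ = 67.3

9.0pt, 12.0pt, 16.0pt, 21.3pt, 28.4pt, 37.9pt, 50.5pt, 67.3pt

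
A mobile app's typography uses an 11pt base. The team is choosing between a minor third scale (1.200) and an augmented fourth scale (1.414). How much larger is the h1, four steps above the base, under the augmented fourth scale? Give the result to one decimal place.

21.2pt

Minor third: 11.0 × 1.200⁴ = 22.810pt
Augmented fourth: 11.0 × 1.414⁴ = 43.973pt
Difference: 43.973 − 22.810 = 21.163pt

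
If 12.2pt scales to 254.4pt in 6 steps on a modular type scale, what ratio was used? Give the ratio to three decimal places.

1.659

The ratio satisfies 12.2 × r⁶ = 254.4, so r = (254.4 / 12.2)^(1/6).
r = 20.8525^(1/6) ≈ 1.6591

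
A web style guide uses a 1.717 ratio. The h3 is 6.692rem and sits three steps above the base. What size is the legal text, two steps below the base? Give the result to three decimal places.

0.448rem

Moving from step +3 to step -2 is 5 steps down, so divide by r⁵.
6.692 ÷ 1.717⁵ = 6.692 ÷ 14.92284 ≈ 0.448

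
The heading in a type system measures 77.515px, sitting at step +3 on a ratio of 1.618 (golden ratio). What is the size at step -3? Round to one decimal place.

4.3px

77.515 ÷ 1.618⁶ = 77.515 ÷ 17.94201 ≈ 4.320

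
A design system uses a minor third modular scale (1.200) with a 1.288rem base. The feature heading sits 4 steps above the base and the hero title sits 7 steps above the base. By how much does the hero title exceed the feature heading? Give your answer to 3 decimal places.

Step 4: 1.288 × 1.200⁴ = 2.67080rem
Step 7: 1.288 × 1.200⁷ = 4.61514rem
Difference: 4.61514 − 2.67080 = 1.94434rem

1.944rem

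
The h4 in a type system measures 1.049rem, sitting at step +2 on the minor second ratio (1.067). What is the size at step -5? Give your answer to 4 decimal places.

0.6662rem

1.049 ÷ 1.067⁷ = 1.049 ÷ 1.57453 ≈ 0.6662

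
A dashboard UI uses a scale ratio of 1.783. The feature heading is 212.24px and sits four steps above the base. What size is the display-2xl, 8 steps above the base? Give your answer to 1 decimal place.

2145.0px

212.24 × 1.783⁴ = 212.24 × 10.10661 ≈ 2145.026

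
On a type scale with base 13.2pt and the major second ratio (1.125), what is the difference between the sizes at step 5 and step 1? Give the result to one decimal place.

Step 1: 13.2 × 1.125 = 14.850pt
Step 5: 13.2 × 1.125⁵ = 23.787pt
Difference: 23.787 − 14.850 = 8.937pt

8.9pt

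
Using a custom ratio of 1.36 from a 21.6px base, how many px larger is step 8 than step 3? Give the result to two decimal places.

Step 3: 21.6 × 1.36³ = 54.3338px
Step 8: 21.6 × 1.36⁸ = 252.7930px
Difference: 252.7930 − 54.3338 = 198.4592px

198.46px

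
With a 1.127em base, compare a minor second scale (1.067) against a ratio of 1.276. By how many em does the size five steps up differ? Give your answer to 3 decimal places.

2.254em

Minor second: 1.127 × 1.067⁵ = 1.55864em
At 1.276: 1.127 × 1.276⁵ = 3.81221em
Difference: 3.81221 − 1.55864 = 2.25357em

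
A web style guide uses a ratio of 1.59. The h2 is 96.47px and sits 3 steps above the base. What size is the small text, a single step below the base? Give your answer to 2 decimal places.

15.09px

96.47 ÷ 1.59⁴ = 96.47 ÷ 6.39129 ≈ 15.094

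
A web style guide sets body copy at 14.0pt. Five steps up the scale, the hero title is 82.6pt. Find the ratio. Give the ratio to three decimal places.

The ratio satisfies 14.0 × r⁵ = 82.6, so r = (82.6 / 14.0)^(1/5).
r = 5.9000^(1/5) ≈ 1.4262

1.426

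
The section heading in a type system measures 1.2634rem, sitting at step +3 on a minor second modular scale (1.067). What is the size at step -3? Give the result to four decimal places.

Moving from step +3 to step -3 is 6 steps down, so divide by r⁶.
1.2634 ÷ 1.067⁶ = 1.2634 ÷ 1.47566 ≈ 0.8562

0.8562rem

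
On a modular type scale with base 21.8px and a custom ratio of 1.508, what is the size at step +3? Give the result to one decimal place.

74.8px

Each step on a modular scale multiplies by the ratio, so the size n steps from the base is base × ratioⁿ.
21.8 × 1.508³ = 21.8 × 3.42929 ≈ 74.76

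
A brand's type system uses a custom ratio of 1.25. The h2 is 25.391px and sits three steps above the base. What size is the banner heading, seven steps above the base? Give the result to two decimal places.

61.99px

Moving from step +3 to step +7 is 4 steps up, so multiply by r⁴.
25.391 × 1.25⁴ = 25.391 × 2.44141 ≈ 61.990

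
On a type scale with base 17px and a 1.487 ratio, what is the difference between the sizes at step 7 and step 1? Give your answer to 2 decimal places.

248.01px

Step 1: 17.0 × 1.487 = 25.2790px
Step 7: 17.0 × 1.487⁷ = 273.2912px
Difference: 273.2912 − 25.2790 = 248.0122px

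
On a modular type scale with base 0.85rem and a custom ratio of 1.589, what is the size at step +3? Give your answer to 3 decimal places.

A modular type scale is a geometric sequence: sizeₙ = base × rⁿ.
0.85 × 1.589³ = 0.85 × 4.01210 ≈ 3.410

3.410rem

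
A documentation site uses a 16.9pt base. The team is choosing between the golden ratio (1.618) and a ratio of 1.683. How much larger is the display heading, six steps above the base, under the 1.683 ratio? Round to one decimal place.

80.8pt

Golden ratio: 16.9 × 1.618⁶ = 303.220pt
At 1.683: 16.9 × 1.683⁶ = 384.053pt
Difference: 384.053 − 303.220 = 80.833pt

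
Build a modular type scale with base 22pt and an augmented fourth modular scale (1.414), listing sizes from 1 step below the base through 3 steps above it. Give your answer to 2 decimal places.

15.56pt, 22.00pt, 31.11pt, 43.99pt, 62.20pt

Step -1: 22.0 ÷ 1.414 = 15.56
Step 0: 22pt
Step 1: 22.0 × 1.414 = 31.11
Step 2: 22.0 × 1.414² = 43.99
Step 3: 22.0 × 1.414³ = 62.20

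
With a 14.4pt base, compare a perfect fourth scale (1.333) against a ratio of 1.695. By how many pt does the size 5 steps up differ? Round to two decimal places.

140.86pt

Perfect fourth: 14.4 × 1.333⁵ = 60.6057pt
At 1.695: 14.4 × 1.695⁵ = 201.4703pt
Difference: 201.4703 − 60.6057 = 140.8646pt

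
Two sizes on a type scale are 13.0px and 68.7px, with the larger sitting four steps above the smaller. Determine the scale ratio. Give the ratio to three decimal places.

The ratio satisfies 13.0 × r⁴ = 68.7, so r = (68.7 / 13.0)^(1/4).
r = 5.2846^(1/4) ≈ 1.5162

1.516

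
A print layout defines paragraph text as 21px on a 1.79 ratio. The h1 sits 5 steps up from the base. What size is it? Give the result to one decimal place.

385.9px

Each step on a modular scale multiplies by the ratio, so the size n steps from the base is base × ratioⁿ.
21.0 × 1.79⁵ = 21.0 × 18.37660 ≈ 385.91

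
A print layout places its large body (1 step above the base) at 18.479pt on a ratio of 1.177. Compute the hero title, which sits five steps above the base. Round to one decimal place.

35.5pt

18.479 × 1.177⁴ = 18.479 × 1.91914 ≈ 35.464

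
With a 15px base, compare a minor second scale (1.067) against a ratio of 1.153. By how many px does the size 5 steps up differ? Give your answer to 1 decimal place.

9.8px

Minor second: 15.0 × 1.067⁵ = 20.745px
At 1.153: 15.0 × 1.153⁵ = 30.566px
Difference: 30.566 − 20.745 = 9.821px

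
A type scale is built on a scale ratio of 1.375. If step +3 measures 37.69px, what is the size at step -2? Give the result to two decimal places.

7.67px

37.69 ÷ 1.375⁵ = 37.69 ÷ 4.91489 ≈ 7.669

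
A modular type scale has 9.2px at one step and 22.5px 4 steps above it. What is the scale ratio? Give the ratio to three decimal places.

r⁴ = 22.5 / 9.2, so r = (22.5/9.2)^(1/4).
r = 2.4457^(1/4) ≈ 1.2505

1.251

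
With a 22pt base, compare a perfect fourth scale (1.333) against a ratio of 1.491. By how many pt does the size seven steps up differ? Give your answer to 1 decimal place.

Perfect fourth: 22.0 × 1.333⁷ = 164.526pt
At 1.491: 22.0 × 1.491⁷ = 360.385pt
Difference: 360.385 − 164.526 = 195.859pt

195.9pt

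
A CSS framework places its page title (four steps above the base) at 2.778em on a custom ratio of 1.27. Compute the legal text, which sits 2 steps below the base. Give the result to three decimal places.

0.662em

2.778 ÷ 1.27⁶ = 2.778 ÷ 4.19587 ≈ 0.662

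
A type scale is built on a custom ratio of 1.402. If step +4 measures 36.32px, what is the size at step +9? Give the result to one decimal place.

196.7px

36.32 × 1.402⁵ = 36.32 × 5.41677 ≈ 196.737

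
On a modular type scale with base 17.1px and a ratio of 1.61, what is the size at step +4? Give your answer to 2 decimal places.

A modular type scale is a geometric sequence: sizeₙ = base × rⁿ.
17.1 × 1.61⁴ = 17.1 × 6.71898 ≈ 114.89

114.89px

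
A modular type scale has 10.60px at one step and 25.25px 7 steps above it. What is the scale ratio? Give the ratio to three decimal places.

r⁷ = 25.25 / 10.60, so r = (25.25/10.60)^(1/7).
r = 2.3821^(1/7) ≈ 1.1320

1.132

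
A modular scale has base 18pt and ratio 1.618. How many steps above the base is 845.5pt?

1.618ⁿ = 845.5 / 18 = 46.9722
n = ln(46.9722) / ln(1.618) = 3.8496 / 0.4812 ≈ 8.00

8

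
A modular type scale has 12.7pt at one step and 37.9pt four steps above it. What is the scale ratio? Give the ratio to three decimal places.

1.314

r⁴ = 37.9 / 12.7, so r = (37.9/12.7)^(1/4).
r = 2.9843^(1/4) ≈ 1.3143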